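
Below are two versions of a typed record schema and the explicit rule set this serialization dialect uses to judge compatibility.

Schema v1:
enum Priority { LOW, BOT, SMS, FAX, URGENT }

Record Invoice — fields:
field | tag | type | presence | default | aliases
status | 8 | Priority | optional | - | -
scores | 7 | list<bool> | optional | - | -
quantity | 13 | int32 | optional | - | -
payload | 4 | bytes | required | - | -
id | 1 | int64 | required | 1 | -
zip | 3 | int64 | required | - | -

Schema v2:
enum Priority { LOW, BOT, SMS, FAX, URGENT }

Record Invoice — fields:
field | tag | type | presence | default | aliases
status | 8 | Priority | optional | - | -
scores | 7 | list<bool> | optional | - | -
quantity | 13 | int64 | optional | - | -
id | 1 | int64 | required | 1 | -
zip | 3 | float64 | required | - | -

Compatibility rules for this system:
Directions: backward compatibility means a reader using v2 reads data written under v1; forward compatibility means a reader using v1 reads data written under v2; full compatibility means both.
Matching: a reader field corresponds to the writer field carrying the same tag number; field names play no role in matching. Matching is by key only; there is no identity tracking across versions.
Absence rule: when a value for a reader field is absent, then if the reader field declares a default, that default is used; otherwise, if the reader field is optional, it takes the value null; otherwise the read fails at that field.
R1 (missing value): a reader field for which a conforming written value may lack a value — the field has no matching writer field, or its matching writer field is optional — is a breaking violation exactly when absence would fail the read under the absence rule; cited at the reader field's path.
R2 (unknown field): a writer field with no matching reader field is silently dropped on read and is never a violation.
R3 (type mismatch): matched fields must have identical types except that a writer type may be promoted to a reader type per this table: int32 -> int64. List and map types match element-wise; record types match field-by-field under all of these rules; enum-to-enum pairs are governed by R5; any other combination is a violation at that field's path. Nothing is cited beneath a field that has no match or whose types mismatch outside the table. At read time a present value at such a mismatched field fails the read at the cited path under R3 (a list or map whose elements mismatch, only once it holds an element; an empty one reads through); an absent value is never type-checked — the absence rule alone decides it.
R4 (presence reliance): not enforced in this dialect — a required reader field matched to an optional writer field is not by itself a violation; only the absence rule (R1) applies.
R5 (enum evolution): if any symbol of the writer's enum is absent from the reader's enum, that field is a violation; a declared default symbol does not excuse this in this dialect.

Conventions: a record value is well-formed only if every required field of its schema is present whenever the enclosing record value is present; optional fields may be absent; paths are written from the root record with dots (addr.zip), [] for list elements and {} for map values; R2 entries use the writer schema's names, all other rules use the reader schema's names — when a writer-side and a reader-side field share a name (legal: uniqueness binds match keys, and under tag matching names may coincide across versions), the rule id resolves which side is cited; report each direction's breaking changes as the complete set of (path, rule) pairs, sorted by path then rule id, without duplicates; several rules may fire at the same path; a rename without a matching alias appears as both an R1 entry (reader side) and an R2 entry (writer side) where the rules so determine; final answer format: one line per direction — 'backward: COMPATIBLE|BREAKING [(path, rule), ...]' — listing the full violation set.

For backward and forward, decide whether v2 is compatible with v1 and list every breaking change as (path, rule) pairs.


arrows below run writer -> reader for Invoice
backward on Invoice — v2 reading data written by v1:
  status: paired with writer status (Priority -> Priority; writer optional)
  scores: paired with writer scores (list<bool> -> list<bool>; writer optional)
  quantity: paired with writer quantity (int32 -> int64; writer optional)
  id: paired with writer id (int64 -> int64; writer required)
  zip: paired with writer zip (int64 -> float64; writer required)
  writer payload: unknown to reader
  R3 fires at zip
  => backward: BREAKING (1)
forward on Invoice — v1 reading data written by v2:
  status: paired with writer status (Priority -> Priority; writer optional)
  scores: paired with writer scores (list<bool> -> list<bool>; writer optional)
  quantity: paired with writer quantity (int64 -> int32; writer optional)
  no writer field matches reader payload
  id: paired with writer id (int64 -> int64; writer required)
  zip: paired with writer zip (float64 -> int64; writer required)
  R1 fires at payload
  R3 fires at quantity
  R3 fires at zip
  => forward: BREAKING (3)

backward: BREAKING [(zip, R3)]; forward: BREAKING [(payload, R1), (quantity, R3), (zip, R3)]


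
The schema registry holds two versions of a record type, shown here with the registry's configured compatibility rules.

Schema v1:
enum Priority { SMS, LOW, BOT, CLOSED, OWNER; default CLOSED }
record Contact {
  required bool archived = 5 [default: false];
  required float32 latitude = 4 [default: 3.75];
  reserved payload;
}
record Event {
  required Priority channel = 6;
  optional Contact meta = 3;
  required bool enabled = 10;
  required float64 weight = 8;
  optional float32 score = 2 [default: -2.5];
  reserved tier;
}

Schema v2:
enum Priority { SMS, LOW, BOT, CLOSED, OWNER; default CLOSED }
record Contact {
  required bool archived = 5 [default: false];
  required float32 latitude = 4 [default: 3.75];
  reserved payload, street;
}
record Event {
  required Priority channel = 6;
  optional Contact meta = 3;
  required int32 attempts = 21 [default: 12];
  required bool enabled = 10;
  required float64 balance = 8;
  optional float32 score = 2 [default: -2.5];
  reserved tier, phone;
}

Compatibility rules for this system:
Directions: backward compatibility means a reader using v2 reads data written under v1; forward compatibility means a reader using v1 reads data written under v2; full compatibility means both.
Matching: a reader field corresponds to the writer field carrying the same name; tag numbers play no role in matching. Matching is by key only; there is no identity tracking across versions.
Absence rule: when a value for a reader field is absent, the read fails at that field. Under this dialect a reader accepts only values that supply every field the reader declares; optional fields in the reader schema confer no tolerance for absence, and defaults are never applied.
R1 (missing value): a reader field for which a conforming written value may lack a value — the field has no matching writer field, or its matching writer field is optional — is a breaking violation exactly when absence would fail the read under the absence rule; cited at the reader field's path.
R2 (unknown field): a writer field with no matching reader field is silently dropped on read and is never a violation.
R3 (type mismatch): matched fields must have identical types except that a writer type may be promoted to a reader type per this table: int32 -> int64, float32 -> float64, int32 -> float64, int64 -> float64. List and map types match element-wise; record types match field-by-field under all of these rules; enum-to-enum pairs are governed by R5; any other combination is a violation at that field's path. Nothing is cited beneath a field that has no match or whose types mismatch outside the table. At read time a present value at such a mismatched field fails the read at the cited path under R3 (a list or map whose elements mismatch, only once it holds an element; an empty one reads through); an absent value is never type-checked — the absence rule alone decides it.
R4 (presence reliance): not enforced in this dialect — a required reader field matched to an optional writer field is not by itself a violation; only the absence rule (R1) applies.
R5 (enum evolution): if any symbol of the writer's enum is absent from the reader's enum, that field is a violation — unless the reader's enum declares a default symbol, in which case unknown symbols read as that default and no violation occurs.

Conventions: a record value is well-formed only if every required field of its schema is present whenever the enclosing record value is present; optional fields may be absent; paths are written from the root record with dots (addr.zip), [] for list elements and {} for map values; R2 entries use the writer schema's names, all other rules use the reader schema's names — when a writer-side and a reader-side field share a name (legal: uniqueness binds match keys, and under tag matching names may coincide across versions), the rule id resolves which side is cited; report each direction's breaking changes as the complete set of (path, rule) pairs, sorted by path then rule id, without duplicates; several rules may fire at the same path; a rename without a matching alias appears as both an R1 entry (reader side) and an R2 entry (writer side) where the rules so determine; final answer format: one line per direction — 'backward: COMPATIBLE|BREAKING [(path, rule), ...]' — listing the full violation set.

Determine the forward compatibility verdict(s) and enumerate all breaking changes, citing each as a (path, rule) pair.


in Event below, arrows point writer -> reader
forward for Event (reader v1, writer v2):
  channel <- channel (Priority -> Priority, writer required)
  meta <- meta (Contact -> Contact, writer optional)
  enabled <- enabled (bool -> bool, writer required)
  weight: no writer-side match
  score <- score (float32 -> float32, writer optional)
  attempts (writer side), unknown to reader
  balance (writer side), unknown to reader
  meta.archived <- meta.archived (bool -> bool, writer required)
  meta.latitude <- meta.latitude (float32 -> float32, writer required)
  R1 fires at meta
  R1 fires at score
  R1 fires at weight
  => 3 violation(s): forward is BREAKING for Event
checking off the Event differences that do not matter here:
  added field attempts to record Event: required int32, tag 21, default 12 (in v2 it sits immediately before enabled) -> affects backward compatibility only, which is not asked

forward: BREAKING [(meta, R1), (score, R1), (weight, R1)]


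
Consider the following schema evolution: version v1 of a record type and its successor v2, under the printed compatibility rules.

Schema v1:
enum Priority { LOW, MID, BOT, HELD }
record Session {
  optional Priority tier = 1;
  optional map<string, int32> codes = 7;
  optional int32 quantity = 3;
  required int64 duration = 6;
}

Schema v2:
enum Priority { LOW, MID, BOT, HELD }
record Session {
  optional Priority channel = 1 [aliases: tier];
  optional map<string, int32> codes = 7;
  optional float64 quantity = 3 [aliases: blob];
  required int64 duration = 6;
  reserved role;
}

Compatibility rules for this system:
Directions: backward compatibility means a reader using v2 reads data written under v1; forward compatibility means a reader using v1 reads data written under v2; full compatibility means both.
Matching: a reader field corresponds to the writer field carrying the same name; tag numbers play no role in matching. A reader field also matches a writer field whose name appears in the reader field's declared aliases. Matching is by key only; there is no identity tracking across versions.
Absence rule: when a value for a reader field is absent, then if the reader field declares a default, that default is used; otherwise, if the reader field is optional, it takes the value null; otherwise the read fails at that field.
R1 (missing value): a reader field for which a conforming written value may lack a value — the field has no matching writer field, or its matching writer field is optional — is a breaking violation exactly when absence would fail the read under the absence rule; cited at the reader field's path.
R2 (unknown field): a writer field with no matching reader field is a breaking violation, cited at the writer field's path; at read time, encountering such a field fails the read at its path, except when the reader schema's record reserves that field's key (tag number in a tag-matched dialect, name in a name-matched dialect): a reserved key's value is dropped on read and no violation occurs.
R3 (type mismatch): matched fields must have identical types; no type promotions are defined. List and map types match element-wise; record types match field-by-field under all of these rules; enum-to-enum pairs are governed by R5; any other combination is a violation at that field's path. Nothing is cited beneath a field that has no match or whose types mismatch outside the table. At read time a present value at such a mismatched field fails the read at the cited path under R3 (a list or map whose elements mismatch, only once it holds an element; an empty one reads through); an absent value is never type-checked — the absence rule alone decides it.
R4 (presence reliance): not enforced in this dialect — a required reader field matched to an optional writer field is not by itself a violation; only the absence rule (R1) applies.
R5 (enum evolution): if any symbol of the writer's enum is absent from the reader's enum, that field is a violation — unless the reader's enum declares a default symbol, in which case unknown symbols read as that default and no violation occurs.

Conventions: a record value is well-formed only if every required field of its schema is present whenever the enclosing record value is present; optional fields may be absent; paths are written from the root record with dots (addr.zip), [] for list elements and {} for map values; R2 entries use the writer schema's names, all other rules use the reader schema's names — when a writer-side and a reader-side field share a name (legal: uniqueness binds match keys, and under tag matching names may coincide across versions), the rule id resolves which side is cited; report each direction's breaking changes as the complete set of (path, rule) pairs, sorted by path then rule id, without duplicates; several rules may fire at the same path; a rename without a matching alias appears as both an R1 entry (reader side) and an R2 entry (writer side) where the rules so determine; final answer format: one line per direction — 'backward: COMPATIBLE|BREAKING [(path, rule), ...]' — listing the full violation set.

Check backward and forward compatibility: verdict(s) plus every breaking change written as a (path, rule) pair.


each type pair in Session: writer, then reader
backward pass over Session, reader schema v2, writer schema v1:
  Priority -> Priority, writer optional: channel aligns to tier
  map<string, int32> -> map<string, int32>, writer optional: codes aligns to codes
  int32 -> float64, writer optional: quantity aligns to quantity
  int64 -> int64, writer required: duration aligns to duration
  R3 fires at quantity
  => backward: BREAKING (1)
forward pass over Session, reader schema v1, writer schema v2:
  tier: no writer match
  map<string, int32> -> map<string, int32>, writer optional: codes aligns to codes
  float64 -> int32, writer optional: quantity aligns to quantity
  int64 -> int64, writer required: duration aligns to duration
  channel (writer side), unknown to reader
  R2 fires at channel
  R3 fires at quantity
  => forward: BREAKING (2)

backward: BREAKING [(quantity, R3)]; forward: BREAKING [(channel, R2), (quantity, R3)]


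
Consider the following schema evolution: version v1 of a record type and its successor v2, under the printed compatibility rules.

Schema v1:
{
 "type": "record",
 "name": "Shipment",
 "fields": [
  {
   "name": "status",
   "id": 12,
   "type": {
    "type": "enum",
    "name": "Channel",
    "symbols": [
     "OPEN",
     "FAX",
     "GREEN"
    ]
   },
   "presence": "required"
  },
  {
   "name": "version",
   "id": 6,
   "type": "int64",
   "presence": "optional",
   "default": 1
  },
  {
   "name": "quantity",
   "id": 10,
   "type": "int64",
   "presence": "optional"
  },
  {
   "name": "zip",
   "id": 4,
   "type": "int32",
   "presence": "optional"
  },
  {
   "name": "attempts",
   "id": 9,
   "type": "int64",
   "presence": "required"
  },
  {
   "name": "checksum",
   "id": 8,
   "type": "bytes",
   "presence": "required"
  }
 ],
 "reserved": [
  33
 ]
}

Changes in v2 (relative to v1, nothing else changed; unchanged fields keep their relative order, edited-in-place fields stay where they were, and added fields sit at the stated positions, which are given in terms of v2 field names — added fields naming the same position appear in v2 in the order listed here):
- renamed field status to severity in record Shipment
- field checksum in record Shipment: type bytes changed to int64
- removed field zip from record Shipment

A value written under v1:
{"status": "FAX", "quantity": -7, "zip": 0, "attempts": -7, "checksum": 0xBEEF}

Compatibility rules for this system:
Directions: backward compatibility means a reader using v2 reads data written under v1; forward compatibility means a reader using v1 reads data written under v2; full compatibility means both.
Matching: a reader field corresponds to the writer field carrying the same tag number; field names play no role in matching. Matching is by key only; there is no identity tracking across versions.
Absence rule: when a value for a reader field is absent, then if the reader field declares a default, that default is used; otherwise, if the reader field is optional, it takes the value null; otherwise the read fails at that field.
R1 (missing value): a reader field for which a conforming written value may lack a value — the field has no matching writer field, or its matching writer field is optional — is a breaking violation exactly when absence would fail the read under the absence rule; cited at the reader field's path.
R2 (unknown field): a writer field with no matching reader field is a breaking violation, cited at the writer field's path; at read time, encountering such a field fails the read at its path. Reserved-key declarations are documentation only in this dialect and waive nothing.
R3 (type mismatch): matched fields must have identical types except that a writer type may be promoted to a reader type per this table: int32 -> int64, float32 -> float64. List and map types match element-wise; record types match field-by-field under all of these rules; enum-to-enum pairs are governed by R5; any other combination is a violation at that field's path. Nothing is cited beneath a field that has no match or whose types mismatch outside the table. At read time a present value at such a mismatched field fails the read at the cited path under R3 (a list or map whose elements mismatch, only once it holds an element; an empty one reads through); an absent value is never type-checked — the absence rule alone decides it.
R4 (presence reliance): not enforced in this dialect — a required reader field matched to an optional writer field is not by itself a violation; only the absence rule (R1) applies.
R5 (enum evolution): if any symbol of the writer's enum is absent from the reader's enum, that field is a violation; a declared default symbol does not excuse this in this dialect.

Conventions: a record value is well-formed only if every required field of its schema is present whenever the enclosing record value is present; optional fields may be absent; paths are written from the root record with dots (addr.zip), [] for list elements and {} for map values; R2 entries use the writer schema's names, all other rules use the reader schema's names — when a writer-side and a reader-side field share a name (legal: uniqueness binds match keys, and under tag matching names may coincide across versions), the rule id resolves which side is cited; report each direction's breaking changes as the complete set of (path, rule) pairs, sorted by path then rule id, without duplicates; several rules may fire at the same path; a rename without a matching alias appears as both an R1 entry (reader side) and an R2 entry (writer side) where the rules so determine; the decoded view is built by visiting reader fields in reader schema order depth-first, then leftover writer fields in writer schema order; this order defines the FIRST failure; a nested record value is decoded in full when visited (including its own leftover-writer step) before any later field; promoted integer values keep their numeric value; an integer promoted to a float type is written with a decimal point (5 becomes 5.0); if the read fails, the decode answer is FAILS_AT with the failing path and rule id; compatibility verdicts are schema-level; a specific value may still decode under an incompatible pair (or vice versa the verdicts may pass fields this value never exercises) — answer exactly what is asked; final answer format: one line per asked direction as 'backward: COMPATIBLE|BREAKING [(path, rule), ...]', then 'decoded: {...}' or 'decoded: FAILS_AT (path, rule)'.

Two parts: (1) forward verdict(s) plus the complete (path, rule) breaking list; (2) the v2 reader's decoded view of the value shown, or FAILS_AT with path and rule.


in Shipment below, arrows point writer -> reader
checking forward for Shipment: reader v1 against writer v2:
  status <- severity (Channel -> Channel, writer required)
  version <- version (int64 -> int64, writer optional)
  quantity <- quantity (int64 -> int64, writer optional)
  no writer field matches reader zip
  attempts <- attempts (int64 -> int64, writer required)
  checksum <- checksum (int64 -> bytes, writer required)
  violation R3 at checksum
  forward on Shipment therefore BREAKING (1)
decode walk for Shipment under reader schema v2:
  severity := "FAX" (from writer status)
  version := 1 (no value, default fills)
  quantity := -7
  attempts := -7
  read fails at checksum under R3
  => FAILS_AT (checksum, R3)
the rest of the Shipment diff is inert for this question:
  renamed field status to severity in record Shipment -> triggers nothing under Shipment's printed rules — same verdict
  removed field zip from record Shipment -> affects backward compatibility only, which is not asked

forward: BREAKING [(checksum, R3)]; decoded: FAILS_AT (checksum, R3)


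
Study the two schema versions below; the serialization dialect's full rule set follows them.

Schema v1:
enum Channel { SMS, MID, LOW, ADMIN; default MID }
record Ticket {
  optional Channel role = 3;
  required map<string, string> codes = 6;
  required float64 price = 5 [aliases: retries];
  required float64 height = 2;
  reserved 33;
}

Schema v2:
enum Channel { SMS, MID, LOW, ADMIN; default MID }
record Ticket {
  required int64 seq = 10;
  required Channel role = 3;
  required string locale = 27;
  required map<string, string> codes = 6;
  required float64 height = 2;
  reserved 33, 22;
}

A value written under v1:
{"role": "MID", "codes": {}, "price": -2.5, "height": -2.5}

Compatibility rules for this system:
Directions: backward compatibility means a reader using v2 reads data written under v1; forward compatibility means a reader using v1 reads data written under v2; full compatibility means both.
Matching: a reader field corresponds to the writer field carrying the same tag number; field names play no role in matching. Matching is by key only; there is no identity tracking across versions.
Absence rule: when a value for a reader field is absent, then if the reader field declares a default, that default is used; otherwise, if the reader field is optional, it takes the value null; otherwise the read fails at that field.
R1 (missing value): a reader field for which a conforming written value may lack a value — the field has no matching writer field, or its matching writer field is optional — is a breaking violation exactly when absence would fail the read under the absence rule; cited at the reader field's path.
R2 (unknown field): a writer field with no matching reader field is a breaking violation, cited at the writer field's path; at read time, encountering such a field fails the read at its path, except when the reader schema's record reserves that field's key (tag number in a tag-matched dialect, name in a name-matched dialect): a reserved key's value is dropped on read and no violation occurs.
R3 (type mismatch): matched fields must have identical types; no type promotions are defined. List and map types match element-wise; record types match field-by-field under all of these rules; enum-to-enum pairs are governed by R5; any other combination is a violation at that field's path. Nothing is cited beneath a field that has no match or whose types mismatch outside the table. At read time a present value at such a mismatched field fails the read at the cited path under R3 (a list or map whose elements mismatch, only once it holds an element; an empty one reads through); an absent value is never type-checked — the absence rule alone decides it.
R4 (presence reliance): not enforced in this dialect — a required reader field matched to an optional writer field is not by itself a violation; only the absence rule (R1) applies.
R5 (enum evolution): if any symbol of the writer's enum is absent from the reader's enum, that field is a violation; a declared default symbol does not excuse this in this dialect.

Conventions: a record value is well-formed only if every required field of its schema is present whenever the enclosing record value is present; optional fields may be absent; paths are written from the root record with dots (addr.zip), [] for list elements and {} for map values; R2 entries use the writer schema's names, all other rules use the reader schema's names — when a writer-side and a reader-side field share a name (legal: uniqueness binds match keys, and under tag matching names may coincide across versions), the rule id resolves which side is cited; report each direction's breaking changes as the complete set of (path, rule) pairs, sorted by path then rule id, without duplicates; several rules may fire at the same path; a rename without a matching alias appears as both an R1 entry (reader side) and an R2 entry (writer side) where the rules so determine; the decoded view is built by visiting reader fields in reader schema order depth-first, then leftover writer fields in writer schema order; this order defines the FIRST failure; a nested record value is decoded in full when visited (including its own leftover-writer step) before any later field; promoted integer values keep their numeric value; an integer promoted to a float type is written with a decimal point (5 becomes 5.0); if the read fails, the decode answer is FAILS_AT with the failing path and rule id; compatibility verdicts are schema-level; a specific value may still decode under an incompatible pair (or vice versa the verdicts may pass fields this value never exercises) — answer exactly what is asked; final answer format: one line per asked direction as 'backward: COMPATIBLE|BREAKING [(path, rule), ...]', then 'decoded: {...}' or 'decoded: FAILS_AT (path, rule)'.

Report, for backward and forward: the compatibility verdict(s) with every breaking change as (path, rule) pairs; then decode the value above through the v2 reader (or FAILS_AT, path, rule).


each type pair in Ticket: writer, then reader
backward pass over Ticket, reader schema v2, writer schema v1:
  no writer field matches reader seq
  writer optional, Channel -> Channel: reader role maps from writer role
  no writer field matches reader locale
  writer required, map<string, string> -> map<string, string>: reader codes maps from writer codes
  writer required, float64 -> float64: reader height maps from writer height
  leftover writer field: price
  breaking: (locale, R1)
  breaking: (price, R2)
  breaking: (role, R1)
  breaking: (seq, R1)
  => 4 violation(s): backward is BREAKING for Ticket
forward pass over Ticket, reader schema v1, writer schema v2:
  writer required, Channel -> Channel: reader role maps from writer role
  writer required, map<string, string> -> map<string, string>: reader codes maps from writer codes
  no writer field matches reader price
  writer required, float64 -> float64: reader height maps from writer height
  leftover writer field: seq
  leftover writer field: locale
  breaking: (locale, R2)
  breaking: (price, R1)
  breaking: (seq, R2)
  => 3 violation(s): forward is BREAKING for Ticket
decoding the Ticket value with the v2 reader:
  read fails at seq under R1 (no fill)
  => FAILS_AT (seq, R1)

backward: BREAKING [(locale, R1), (price, R2), (role, R1), (seq, R1)]; forward: BREAKING [(locale, R2), (price, R1), (seq, R2)]; decoded: FAILS_AT (seq, R1)


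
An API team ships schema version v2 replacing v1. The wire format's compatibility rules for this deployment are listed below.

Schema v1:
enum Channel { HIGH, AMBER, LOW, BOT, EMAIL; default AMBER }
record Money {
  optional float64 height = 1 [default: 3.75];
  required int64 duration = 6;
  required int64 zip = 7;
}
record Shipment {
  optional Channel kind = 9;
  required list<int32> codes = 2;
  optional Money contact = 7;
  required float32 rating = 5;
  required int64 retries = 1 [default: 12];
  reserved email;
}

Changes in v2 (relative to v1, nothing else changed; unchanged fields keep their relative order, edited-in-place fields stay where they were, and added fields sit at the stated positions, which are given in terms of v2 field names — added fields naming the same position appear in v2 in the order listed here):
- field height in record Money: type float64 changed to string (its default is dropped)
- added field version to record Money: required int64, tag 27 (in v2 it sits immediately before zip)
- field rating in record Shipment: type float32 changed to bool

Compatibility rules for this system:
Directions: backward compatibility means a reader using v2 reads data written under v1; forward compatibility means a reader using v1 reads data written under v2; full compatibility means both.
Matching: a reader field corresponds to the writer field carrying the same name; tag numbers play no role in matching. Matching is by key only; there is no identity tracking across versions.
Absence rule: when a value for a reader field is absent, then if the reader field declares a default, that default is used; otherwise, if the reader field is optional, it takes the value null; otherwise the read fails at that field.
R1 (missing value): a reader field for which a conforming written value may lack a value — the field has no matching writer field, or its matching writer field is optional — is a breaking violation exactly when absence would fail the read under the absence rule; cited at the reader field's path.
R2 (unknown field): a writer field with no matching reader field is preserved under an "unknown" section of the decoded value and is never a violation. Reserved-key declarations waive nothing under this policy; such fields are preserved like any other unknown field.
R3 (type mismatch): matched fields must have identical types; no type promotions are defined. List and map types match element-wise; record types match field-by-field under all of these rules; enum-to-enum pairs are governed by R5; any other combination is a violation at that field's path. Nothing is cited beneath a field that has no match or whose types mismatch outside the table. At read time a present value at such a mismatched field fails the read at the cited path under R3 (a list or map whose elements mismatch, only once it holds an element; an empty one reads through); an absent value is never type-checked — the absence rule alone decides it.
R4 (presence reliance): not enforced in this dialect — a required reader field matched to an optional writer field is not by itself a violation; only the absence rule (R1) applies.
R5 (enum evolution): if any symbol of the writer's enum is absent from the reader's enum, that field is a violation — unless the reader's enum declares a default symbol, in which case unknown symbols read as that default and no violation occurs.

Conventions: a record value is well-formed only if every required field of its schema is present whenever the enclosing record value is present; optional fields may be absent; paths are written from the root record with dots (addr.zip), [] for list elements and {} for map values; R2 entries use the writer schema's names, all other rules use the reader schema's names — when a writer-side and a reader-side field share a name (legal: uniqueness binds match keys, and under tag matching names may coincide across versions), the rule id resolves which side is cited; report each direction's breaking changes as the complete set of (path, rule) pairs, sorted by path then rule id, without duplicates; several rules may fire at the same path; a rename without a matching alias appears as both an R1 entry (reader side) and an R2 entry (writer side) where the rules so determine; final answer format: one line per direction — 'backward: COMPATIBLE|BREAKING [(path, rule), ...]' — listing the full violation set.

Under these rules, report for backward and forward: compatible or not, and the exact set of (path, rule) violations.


in Shipment below, arrows point writer -> reader
backward on Shipment — v2 reading data written by v1:
  kind: Channel -> Channel, writer optional; from kind
  codes: list<int32> -> list<int32>, writer required; from codes
  contact: Money -> Money, writer optional; from contact
  rating: float32 -> bool, writer required; from rating
  retries: int64 -> int64, writer required; from retries
  contact.height: float64 -> string, writer optional; from contact.height
  contact.duration: int64 -> int64, writer required; from contact.duration
  contact.version: no writer match
  contact.zip: int64 -> int64, writer required; from contact.zip
  rule R3 violated at contact.height
  rule R1 violated at contact.version
  rule R3 violated at rating
  => 3 violation(s): backward is BREAKING for Shipment
forward on Shipment — v1 reading data written by v2:
  kind: Channel -> Channel, writer optional; from kind
  codes: list<int32> -> list<int32>, writer required; from codes
  contact: Money -> Money, writer optional; from contact
  rating: bool -> float32, writer required; from rating
  retries: int64 -> int64, writer required; from retries
  contact.height: string -> float64, writer optional; from contact.height
  contact.duration: int64 -> int64, writer required; from contact.duration
  contact.zip: int64 -> int64, writer required; from contact.zip
  writer field contact.version has no reader counterpart
  rule R3 violated at contact.height
  rule R3 violated at rating
  => 2 violation(s): forward is BREAKING for Shipment

backward: BREAKING [(contact.height, R3), (contact.version, R1), (rating, R3)]; forward: BREAKING [(contact.height, R3), (rating, R3)]


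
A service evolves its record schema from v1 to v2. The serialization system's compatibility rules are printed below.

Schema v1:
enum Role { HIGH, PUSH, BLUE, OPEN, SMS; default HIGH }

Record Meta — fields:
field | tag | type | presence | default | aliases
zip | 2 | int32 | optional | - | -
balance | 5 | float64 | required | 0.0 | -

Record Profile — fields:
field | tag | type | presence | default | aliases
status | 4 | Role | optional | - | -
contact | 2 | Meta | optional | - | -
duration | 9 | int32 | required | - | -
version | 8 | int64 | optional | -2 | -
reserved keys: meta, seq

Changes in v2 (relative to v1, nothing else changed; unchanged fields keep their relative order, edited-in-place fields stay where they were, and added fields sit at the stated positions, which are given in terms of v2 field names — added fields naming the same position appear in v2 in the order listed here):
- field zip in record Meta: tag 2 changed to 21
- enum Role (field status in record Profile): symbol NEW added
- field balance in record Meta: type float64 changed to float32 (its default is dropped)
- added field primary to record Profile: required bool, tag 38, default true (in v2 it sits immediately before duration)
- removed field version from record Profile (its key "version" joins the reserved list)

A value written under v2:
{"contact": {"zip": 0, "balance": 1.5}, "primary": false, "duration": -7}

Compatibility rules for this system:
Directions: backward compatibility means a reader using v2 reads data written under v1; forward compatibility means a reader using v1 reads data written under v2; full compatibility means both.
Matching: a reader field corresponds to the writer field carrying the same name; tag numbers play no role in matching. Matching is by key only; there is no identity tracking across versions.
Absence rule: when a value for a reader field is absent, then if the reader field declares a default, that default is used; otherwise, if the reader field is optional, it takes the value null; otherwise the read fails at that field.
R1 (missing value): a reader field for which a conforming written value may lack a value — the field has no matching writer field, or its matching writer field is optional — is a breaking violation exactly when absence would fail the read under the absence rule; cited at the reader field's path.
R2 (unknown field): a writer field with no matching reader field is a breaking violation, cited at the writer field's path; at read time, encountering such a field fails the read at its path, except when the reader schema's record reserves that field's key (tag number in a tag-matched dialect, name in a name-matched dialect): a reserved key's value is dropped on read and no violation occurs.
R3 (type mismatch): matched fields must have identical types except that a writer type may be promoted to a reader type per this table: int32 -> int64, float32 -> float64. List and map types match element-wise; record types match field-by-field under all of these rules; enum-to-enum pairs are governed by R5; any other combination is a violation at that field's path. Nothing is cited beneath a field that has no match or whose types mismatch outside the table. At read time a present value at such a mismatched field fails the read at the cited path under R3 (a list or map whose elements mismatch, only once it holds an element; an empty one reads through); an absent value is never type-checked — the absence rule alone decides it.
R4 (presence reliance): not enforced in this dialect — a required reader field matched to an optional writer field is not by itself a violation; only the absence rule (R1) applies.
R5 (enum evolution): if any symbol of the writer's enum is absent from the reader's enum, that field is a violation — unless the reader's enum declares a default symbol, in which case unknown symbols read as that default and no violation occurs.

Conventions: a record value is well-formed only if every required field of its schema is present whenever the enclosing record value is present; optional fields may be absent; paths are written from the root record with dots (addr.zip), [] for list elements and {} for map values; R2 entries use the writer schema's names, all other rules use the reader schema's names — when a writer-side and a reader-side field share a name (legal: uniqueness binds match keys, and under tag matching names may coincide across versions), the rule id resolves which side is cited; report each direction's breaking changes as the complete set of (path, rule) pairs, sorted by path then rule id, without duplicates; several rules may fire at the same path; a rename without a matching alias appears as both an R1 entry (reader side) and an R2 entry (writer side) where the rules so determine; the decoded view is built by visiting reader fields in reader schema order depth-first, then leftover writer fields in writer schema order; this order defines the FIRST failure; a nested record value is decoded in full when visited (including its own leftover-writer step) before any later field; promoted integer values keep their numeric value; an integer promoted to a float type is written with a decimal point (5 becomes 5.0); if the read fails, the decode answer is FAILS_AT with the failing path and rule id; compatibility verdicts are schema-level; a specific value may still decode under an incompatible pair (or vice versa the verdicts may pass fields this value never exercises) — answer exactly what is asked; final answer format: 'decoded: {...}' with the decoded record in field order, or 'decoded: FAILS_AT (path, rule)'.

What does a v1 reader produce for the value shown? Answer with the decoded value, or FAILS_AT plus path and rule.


decoded: FAILS_AT (primary, R2)

arrows below run writer -> reader for Profile
decode walk for Profile under reader schema v1:
  status := null (absent, optional -> null)
  contact.zip := 0
  contact.balance := 1.5 (float32 -> float64)
  duration := -7
  version := -2 (absent -> default)
  read fails at primary under R2 (unknown field)
  => FAILS_AT (primary, R2)
checking off the Profile differences that do not matter here:
  field zip in record Meta: tag 2 changed to 21 -> no rule fires on it and the decoded Profile view is identical with or without it
  enum Role (field status in record Profile): symbol NEW added -> no rule fires on it and the decoded Profile view is identical with or without it
  field balance in record Meta: type float64 changed to float32 (its default is dropped) -> a verdict-level change on Profile — the shown value reads the same
  removed field version from record Profile (its key "version" joins the reserved list) -> no rule fires on it and the decoded Profile view is identical with or without it
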